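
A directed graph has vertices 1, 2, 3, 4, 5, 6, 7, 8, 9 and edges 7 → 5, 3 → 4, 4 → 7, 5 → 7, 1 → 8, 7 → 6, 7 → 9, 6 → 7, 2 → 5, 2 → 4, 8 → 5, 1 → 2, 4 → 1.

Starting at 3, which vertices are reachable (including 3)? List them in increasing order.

1, 2, 3, 4, 5, 6, 7, 8, 9

Start at 3.
Its neighbours: 4.
Then their neighbours: 1, 7.
Then next layer: 2, 5, 6, 8, 9.
Every vertex is now reached.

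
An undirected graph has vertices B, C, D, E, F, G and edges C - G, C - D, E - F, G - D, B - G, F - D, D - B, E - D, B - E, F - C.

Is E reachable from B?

Yes

Explore from B.
Distance 1: reach D, E, G.
Found E.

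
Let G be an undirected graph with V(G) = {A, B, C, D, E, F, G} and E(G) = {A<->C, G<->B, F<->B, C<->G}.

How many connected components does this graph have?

From A: component {A, B, C, F, G}.
From D: component {D}.
From E: component {E}.
That's 3 components.

3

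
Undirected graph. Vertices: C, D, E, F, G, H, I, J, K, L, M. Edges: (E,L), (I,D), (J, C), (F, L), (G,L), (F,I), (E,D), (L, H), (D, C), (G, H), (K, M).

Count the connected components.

From C: component {C, D, E, F, G, H, I, J, L}.
From K: component {K, M}.
That's 2 components.

2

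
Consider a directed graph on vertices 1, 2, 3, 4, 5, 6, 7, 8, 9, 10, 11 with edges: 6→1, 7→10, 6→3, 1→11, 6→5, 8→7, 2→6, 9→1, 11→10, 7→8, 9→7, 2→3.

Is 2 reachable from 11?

No

Explore from 11.
Distance 1: reach 10.
The search from 11 is exhausted; no directed path reaches 2.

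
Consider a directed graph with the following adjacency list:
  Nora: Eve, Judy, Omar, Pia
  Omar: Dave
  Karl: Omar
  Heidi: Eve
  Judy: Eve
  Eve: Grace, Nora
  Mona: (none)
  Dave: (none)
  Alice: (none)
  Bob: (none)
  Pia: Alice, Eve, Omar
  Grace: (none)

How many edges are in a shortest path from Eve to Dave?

3

Distance 0: Eve.
Distance 1: Grace, Nora.
Distance 2: Judy, Omar, Pia.
Distance 3: Alice, Dave — contains Dave.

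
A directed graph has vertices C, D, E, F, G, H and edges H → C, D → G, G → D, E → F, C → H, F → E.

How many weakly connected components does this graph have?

3

From C: component {C, H}.
From D: component {D, G}.
From E: component {E, F}.
That's 3 components.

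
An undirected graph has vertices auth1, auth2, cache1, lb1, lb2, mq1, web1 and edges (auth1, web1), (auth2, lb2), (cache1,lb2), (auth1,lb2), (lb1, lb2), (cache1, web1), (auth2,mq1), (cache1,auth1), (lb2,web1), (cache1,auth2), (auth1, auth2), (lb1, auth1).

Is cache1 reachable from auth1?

Yes

Explore from auth1.
Distance 1: reach auth2, cache1, lb1, lb2, web1.
Found cache1.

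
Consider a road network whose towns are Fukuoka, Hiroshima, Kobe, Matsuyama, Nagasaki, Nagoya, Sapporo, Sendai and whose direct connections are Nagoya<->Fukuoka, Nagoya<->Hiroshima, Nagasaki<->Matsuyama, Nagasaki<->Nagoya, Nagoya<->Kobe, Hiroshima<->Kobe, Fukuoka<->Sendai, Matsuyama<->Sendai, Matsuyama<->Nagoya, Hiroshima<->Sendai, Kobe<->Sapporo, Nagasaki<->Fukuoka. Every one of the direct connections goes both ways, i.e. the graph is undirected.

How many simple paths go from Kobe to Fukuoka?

Kobe–Hiroshima–Nagoya–Fukuoka
Kobe–Hiroshima–Nagoya–Matsuyama–Nagasaki–Fukuoka
Kobe–Hiroshima–Nagoya–Matsuyama–Sendai–Fukuoka
Kobe–Hiroshima–Nagoya–Nagasaki–Fukuoka
Kobe–Hiroshima–Nagoya–Nagasaki–Matsuyama–Sendai–Fukuoka
Kobe–Hiroshima–Sendai–Fukuoka
Kobe–Hiroshima–Sendai–Matsuyama–Nagasaki–Fukuoka
Kobe–Hiroshima–Sendai–Matsuyama–Nagasaki–Nagoya–Fukuoka
... and 9 more.

17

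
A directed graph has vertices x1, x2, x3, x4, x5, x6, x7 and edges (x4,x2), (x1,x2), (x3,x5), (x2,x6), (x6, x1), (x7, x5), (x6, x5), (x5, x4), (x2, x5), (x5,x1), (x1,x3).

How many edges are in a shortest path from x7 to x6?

4

Distance 0: x7.
Distance 1: x5.
Distance 2: x1, x4.
Distance 3: x2, x3.
Distance 4: x6 — contains x6.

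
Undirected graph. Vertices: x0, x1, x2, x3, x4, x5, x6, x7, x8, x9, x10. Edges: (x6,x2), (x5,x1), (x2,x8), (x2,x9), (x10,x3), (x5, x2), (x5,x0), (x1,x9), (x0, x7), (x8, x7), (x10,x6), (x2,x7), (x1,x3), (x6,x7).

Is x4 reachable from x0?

Explore from x0.
Distance 1: reach x5, x7.
Distance 2: reach x1, x2, x6, x8.
Distance 3: reach x3, x9, x10.
The search is exhausted without reaching x4; it lies in a different component.

No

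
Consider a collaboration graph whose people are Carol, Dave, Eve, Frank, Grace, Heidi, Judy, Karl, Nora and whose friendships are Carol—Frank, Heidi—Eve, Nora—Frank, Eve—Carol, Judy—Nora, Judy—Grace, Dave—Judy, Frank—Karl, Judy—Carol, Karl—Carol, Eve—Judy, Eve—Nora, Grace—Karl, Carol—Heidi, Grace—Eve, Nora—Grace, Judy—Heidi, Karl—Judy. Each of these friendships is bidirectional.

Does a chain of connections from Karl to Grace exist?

Explore from Karl.
Distance 1: reach Carol, Frank, Grace, Judy.
Found Grace.

Yes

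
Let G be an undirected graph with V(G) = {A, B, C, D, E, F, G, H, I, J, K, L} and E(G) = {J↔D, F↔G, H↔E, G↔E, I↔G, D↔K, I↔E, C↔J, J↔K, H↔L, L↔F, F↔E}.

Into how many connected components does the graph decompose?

From A: component {A}.
From B: component {B}.
From C: component {C, D, J, K}.
From E: component {E, F, G, H, I, L}.
That's 4 components.

4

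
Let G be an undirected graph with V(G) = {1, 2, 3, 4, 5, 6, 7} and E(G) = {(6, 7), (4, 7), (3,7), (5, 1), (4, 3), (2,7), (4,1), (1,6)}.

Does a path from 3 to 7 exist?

Explore from 3.
Distance 1: reach 4, 7.
Found 7.

Yes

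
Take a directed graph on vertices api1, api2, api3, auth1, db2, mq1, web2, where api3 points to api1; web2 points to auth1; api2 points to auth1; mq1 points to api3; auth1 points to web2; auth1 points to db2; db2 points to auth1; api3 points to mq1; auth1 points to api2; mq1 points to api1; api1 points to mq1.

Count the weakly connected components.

From api1: component {api1, api3, mq1}.
From api2: component {api2, auth1, db2, web2}.
That's 2 components.

2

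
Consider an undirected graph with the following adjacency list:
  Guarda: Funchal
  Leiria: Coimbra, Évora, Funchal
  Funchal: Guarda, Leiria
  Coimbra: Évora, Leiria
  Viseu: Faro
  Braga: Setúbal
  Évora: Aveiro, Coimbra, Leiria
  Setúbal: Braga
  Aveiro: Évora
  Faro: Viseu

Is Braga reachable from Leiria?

Explore from Leiria.
Distance 1: reach Coimbra, Évora, Funchal.
Distance 2: reach Aveiro, Guarda.
The search is exhausted without reaching Braga; it lies in a different component.

No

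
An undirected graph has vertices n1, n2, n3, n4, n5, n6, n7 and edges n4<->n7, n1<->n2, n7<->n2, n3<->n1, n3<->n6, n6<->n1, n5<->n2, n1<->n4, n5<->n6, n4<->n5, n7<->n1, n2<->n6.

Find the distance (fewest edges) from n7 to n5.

2

Distance 0: n7.
Distance 1: n1, n2, n4.
Distance 2: n3, n5, n6 — contains n5.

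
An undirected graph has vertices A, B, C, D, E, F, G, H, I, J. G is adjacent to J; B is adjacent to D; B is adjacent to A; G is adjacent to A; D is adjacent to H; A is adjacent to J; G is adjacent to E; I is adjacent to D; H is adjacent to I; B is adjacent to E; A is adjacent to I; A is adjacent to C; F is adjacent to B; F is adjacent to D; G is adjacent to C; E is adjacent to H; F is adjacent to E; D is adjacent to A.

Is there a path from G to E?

Yes

Explore from G.
Distance 1: reach A, C, E, J.
Found E.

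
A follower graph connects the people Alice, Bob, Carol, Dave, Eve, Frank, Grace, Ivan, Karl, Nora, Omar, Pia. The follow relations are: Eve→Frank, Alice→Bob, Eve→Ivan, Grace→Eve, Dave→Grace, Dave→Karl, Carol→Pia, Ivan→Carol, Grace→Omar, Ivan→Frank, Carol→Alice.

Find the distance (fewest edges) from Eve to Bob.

4

Distance 0: Eve.
Distance 1: Frank, Ivan.
Distance 2: Carol.
Distance 3: Alice, Pia.
Distance 4: Bob — contains Bob.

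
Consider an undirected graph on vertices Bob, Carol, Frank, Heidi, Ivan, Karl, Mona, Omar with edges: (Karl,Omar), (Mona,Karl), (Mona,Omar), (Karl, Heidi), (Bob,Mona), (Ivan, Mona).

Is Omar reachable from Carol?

No

Carol has no edges, so nothing is reachable from it.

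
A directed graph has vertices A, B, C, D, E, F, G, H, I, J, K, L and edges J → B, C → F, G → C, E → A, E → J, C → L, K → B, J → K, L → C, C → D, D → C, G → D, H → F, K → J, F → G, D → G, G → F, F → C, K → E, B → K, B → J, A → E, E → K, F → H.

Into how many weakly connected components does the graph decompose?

3

From A: component {A, B, E, J, K}.
From C: component {C, D, F, G, H, L}.
From I: component {I}.
That's 3 components.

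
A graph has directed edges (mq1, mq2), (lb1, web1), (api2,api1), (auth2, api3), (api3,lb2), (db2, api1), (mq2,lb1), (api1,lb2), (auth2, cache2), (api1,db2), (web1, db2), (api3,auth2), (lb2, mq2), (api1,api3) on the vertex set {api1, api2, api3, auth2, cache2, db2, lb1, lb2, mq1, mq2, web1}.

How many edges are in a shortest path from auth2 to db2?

Distance 0: auth2.
Distance 1: api3, cache2.
Distance 2: lb2.
Distance 3: mq2.
Distance 4: lb1.
Distance 5: web1.
Distance 6: db2 — contains db2.

6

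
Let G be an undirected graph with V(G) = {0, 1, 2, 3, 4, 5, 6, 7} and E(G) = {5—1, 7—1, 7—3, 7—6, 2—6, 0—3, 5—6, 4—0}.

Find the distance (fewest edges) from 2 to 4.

5

Distance 0: 2.
Distance 1: 6.
Distance 2: 5, 7.
Distance 3: 1, 3.
Distance 4: 0.
Distance 5: 4 — contains 4.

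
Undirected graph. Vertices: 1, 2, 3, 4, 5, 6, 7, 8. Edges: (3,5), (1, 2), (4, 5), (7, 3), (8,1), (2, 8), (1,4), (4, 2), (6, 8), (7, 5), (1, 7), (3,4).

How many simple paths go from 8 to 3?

20

8–1–2–4–3
8–1–2–4–5–3
8–1–2–4–5–7–3
8–1–4–3
8–1–4–5–3
8–1–4–5–7–3
8–1–7–3
8–1–7–5–3
... and 12 more.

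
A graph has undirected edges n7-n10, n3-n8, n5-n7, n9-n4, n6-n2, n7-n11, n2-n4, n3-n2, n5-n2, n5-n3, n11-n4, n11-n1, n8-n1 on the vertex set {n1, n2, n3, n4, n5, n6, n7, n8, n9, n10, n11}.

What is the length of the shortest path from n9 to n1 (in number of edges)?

3

Distance 0: n9.
Distance 1: n4.
Distance 2: n2, n11.
Distance 3: n1, n3, n5, n6, n7 — contains n1.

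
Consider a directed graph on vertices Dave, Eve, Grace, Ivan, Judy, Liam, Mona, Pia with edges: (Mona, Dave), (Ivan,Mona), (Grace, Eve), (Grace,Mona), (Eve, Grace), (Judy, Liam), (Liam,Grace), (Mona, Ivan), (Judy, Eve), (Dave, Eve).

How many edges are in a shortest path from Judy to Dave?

4

Distance 0: Judy.
Distance 1: Eve, Liam.
Distance 2: Grace.
Distance 3: Mona.
Distance 4: Dave, Ivan — contains Dave.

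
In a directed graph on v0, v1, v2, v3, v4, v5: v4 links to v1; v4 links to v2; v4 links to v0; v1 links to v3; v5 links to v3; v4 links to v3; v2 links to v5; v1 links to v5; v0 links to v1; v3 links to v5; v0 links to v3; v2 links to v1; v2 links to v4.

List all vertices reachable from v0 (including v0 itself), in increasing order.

v0, v1, v3, v5

Start at v0.
Its neighbours: v1, v3.
Then their neighbours: v5.
Nothing further is reachable.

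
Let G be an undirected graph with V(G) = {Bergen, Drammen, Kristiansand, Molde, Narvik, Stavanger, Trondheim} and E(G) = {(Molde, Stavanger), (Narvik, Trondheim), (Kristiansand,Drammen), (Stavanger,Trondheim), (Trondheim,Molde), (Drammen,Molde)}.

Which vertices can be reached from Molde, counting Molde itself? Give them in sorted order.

Drammen, Kristiansand, Molde, Narvik, Stavanger, Trondheim

Start at Molde.
Its neighbours: Drammen, Stavanger, Trondheim.
Then their neighbours: Kristiansand, Narvik.
Nothing further is reachable.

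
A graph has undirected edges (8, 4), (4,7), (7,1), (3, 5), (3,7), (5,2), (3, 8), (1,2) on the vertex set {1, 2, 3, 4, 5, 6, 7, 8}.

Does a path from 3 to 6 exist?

No

Explore from 3.
Distance 1: reach 5, 7, 8.
Distance 2: reach 1, 2, 4.
The search is exhausted without reaching 6; it lies in a different component.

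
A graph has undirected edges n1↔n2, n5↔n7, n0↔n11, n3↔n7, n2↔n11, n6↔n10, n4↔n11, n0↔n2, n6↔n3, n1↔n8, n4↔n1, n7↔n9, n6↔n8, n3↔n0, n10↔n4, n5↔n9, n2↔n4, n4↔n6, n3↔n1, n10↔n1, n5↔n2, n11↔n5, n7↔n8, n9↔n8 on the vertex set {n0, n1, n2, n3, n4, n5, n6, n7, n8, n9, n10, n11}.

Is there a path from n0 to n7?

Yes

Explore from n0.
Distance 1: reach n2, n3, n11.
Distance 2: reach n1, n4, n5, n6, n7.
Found n7.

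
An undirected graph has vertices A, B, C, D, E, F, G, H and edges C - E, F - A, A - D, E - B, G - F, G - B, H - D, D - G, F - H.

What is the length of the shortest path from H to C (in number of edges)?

Distance 0: H.
Distance 1: D, F.
Distance 2: A, G.
Distance 3: B.
Distance 4: E.
Distance 5: C — contains C.

5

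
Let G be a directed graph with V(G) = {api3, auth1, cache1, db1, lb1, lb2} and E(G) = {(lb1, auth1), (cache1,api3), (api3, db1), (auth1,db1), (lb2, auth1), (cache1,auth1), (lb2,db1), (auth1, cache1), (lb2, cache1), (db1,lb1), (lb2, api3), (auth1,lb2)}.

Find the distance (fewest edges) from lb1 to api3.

Distance 0: lb1.
Distance 1: auth1.
Distance 2: cache1, db1, lb2.
Distance 3: api3 — contains api3.

3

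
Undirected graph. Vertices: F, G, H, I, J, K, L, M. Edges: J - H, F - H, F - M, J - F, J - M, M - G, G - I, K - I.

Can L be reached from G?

Explore from G.
Distance 1: reach I, M.
Distance 2: reach F, J, K.
Distance 3: reach H.
The search is exhausted without reaching L; it lies in a different component.

No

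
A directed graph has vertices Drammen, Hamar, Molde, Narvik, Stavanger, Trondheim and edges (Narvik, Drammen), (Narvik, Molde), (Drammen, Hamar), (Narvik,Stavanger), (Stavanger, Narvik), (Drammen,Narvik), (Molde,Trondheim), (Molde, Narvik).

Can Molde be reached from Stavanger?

Yes

Explore from Stavanger.
Distance 1: reach Narvik.
Distance 2: reach Drammen, Molde.
Found Molde.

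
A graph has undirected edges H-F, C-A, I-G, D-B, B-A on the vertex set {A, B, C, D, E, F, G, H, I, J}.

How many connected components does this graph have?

From A: component {A, B, C, D}.
From E: component {E}.
From F: component {F, H}.
From G: component {G, I}.
From J: component {J}.
That's 5 components.

5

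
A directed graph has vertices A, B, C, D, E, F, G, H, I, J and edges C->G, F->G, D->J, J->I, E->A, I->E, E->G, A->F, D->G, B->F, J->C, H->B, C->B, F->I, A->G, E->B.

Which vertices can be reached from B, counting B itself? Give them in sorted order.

Start at B.
Its neighbours: F.
Then their neighbours: G, I.
Then next layer: E.
Then next layer: A.
Nothing further is reachable.

A, B, E, F, G, I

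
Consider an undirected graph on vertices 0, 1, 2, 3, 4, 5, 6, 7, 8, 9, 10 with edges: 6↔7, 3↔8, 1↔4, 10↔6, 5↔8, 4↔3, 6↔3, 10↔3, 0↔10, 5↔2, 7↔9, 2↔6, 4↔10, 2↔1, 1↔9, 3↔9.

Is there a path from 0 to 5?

Explore from 0.
Distance 1: reach 10.
Distance 2: reach 3, 4, 6.
Distance 3: reach 1, 2, 7, 8, 9.
Distance 4: reach 5.
Found 5.

Yes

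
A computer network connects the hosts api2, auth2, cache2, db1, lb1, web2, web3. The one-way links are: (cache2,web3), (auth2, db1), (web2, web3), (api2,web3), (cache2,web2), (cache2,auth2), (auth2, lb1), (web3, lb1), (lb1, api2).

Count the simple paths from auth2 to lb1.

1

auth2→lb1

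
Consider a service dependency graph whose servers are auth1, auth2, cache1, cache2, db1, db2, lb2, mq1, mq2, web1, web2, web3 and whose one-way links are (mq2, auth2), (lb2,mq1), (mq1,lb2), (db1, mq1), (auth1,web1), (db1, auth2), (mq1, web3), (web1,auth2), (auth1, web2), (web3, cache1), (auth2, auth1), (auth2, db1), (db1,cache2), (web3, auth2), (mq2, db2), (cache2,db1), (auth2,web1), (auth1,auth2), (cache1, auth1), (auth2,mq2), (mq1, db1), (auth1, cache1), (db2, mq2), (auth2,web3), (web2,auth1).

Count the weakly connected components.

From auth1: component {auth1, auth2, cache1, cache2, db1, db2, lb2, mq1, mq2, web1, web2, web3}.
That's 1 component.

1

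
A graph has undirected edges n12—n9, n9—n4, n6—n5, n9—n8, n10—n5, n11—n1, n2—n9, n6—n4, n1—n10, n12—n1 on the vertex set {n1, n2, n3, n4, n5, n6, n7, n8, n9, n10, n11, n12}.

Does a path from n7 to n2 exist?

n7 has no edges, so nothing is reachable from it.

No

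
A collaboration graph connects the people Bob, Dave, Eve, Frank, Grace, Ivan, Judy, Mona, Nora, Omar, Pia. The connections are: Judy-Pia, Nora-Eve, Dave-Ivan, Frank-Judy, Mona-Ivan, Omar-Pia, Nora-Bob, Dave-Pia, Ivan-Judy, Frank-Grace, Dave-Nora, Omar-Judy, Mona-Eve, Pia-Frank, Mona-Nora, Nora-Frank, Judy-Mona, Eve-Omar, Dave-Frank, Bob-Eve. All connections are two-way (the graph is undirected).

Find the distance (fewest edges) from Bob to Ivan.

Distance 0: Bob.
Distance 1: Eve, Nora.
Distance 2: Dave, Frank, Mona, Omar.
Distance 3: Grace, Ivan, Judy, Pia — contains Ivan.

3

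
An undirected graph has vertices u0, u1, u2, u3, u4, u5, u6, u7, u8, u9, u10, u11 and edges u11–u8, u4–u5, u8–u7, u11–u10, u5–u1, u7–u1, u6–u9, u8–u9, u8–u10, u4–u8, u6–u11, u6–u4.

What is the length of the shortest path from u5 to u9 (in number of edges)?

Distance 0: u5.
Distance 1: u1, u4.
Distance 2: u6, u7, u8.
Distance 3: u9, u10, u11 — contains u9.

3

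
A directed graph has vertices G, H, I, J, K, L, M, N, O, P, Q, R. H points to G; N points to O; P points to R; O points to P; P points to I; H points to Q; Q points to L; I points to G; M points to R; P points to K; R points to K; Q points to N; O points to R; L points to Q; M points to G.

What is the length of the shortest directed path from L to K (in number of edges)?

Distance 0: L.
Distance 1: Q.
Distance 2: N.
Distance 3: O.
Distance 4: P, R.
Distance 5: I, K — contains K.

5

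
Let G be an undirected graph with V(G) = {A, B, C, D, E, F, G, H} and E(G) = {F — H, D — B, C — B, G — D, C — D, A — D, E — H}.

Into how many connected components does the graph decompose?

From A: component {A, B, C, D, G}.
From E: component {E, F, H}.
That's 2 components.

2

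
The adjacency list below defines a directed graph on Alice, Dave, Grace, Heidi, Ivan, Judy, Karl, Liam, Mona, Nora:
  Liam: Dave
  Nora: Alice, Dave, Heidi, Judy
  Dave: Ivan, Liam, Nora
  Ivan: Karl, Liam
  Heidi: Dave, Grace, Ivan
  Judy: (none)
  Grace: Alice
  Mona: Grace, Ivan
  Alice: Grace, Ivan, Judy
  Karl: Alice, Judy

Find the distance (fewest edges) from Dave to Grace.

3

Distance 0: Dave.
Distance 1: Ivan, Liam, Nora.
Distance 2: Alice, Heidi, Judy, Karl.
Distance 3: Grace — contains Grace.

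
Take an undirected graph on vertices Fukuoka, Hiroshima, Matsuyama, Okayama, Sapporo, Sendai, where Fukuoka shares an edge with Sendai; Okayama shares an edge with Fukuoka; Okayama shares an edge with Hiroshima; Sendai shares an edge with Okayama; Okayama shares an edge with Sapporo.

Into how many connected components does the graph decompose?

2

From Fukuoka: component {Fukuoka, Hiroshima, Okayama, Sapporo, Sendai}.
From Matsuyama: component {Matsuyama}.
That's 2 components.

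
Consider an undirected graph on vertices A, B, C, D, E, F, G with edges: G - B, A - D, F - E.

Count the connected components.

From A: component {A, D}.
From B: component {B, G}.
From C: component {C}.
From E: component {E, F}.
That's 4 components.

4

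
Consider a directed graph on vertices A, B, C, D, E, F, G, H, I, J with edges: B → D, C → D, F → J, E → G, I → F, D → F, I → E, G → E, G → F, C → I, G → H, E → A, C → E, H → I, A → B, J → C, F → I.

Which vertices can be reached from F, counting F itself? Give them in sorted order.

A, B, C, D, E, F, G, H, I, J

Start at F.
Its neighbours: I, J.
Then their neighbours: C, E.
Then next layer: A, D, G.
Then next layer: B, H.
Every vertex is now reached.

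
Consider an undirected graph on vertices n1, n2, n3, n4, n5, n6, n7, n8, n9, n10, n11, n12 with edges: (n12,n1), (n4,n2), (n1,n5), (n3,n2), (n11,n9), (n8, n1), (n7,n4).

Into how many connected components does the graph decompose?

5

From n1: component {n1, n5, n8, n12}.
From n2: component {n2, n3, n4, n7}.
From n6: component {n6}.
From n9: component {n9, n11}.
From n10: component {n10}.
That's 5 components.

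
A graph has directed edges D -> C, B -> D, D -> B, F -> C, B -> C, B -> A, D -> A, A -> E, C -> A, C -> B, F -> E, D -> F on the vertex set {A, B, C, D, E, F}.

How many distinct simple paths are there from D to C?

3

D→B→C
D→C
D→F→C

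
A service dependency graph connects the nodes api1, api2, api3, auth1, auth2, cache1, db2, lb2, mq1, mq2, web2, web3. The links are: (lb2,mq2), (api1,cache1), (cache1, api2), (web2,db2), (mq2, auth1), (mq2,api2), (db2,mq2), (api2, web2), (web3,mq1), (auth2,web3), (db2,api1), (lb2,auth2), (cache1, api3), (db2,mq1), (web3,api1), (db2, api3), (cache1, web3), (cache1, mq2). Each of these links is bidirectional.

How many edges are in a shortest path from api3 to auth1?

Distance 0: api3.
Distance 1: cache1, db2.
Distance 2: api1, api2, mq1, mq2, web2, web3.
Distance 3: auth1, auth2, lb2 — contains auth1.

3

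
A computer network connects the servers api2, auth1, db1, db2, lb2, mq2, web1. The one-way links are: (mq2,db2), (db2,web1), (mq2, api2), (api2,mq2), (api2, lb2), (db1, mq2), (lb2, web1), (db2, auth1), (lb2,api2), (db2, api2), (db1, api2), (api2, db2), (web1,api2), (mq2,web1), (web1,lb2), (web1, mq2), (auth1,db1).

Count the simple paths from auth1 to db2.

auth1→db1→api2→db2
auth1→db1→api2→lb2→web1→mq2→db2
auth1→db1→api2→mq2→db2
auth1→db1→mq2→api2→db2
auth1→db1→mq2→db2
auth1→db1→mq2→web1→api2→db2
auth1→db1→mq2→web1→lb2→api2→db2

7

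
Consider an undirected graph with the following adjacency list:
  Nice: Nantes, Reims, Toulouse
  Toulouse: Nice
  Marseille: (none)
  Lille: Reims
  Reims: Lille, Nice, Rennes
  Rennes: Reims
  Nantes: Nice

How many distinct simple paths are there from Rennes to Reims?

1

Rennes–Reims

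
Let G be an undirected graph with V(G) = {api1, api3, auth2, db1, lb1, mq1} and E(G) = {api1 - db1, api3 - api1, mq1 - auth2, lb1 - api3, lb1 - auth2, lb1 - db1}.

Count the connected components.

1

From api1: component {api1, api3, auth2, db1, lb1, mq1}.
That's 1 component.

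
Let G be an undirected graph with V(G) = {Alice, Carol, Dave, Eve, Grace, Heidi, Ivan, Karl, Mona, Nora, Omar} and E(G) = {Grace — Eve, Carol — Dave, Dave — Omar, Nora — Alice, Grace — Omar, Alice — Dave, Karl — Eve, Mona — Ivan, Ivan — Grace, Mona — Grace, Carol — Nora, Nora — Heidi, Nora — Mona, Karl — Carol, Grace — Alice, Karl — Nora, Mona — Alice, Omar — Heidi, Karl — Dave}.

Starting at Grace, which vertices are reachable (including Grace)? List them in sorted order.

Alice, Carol, Dave, Eve, Grace, Heidi, Ivan, Karl, Mona, Nora, Omar

Start at Grace.
Its neighbours: Alice, Eve, Ivan, Mona, Omar.
Then their neighbours: Dave, Heidi, Karl, Nora.
Then next layer: Carol.
Every vertex is now reached.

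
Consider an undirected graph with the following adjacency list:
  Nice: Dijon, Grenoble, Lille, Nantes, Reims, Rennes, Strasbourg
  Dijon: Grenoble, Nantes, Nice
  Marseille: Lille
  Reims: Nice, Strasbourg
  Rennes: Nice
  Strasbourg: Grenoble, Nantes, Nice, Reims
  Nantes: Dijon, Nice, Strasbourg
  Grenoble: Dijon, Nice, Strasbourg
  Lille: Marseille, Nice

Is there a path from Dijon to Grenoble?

Explore from Dijon.
Distance 1: reach Grenoble, Nantes, Nice.
Found Grenoble.

Yes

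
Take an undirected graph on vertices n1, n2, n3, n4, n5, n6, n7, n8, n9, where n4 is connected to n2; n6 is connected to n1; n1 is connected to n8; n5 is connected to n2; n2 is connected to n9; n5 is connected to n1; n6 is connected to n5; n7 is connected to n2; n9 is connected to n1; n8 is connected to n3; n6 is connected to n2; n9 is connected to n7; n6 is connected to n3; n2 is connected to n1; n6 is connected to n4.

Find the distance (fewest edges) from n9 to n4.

Distance 0: n9.
Distance 1: n1, n2, n7.
Distance 2: n4, n5, n6, n8 — contains n4.

2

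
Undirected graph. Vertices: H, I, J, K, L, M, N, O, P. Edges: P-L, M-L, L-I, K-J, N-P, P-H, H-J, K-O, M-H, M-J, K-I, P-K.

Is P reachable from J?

Explore from J.
Distance 1: reach H, K, M.
Distance 2: reach I, L, O, P.
Found P.

Yes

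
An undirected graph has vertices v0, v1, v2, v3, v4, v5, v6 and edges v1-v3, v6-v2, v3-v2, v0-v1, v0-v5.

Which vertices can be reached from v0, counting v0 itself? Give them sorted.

v0, v1, v2, v3, v5, v6

Start at v0.
Its neighbours: v1, v5.
Then their neighbours: v3.
Then next layer: v2.
Then next layer: v6.
Nothing further is reachable.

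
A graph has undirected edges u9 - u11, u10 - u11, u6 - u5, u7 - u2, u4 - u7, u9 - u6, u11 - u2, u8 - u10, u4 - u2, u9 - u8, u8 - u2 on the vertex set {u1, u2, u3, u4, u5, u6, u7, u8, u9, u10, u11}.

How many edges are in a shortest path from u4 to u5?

Distance 0: u4.
Distance 1: u2, u7.
Distance 2: u8, u11.
Distance 3: u9, u10.
Distance 4: u6.
Distance 5: u5 — contains u5.

5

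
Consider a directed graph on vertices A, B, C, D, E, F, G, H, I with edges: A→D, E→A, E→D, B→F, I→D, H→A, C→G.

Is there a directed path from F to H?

No

F has no outgoing edges, so nothing is reachable from it.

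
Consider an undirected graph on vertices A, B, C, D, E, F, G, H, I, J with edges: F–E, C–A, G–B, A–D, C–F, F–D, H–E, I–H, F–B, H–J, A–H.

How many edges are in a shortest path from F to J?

Distance 0: F.
Distance 1: B, C, D, E.
Distance 2: A, G, H.
Distance 3: I, J — contains J.

3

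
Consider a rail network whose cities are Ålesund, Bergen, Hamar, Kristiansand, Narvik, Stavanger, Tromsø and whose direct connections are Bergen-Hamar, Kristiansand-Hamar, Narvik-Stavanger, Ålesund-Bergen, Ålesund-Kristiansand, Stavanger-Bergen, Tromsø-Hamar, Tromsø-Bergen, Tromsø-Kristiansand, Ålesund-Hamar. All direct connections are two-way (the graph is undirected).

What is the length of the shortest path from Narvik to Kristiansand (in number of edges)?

Distance 0: Narvik.
Distance 1: Stavanger.
Distance 2: Bergen.
Distance 3: Ålesund, Hamar, Tromsø.
Distance 4: Kristiansand — contains Kristiansand.

4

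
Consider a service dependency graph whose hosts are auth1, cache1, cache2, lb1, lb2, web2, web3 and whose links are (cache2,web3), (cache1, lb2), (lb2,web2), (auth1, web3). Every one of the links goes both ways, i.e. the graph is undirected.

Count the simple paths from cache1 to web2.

1

cache1–lb2–web2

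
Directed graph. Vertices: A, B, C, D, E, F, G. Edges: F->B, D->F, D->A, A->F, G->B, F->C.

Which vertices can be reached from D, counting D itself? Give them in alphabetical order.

A, B, C, D, F

Start at D.
Its neighbours: A, F.
Then their neighbours: B, C.
Nothing further is reachable.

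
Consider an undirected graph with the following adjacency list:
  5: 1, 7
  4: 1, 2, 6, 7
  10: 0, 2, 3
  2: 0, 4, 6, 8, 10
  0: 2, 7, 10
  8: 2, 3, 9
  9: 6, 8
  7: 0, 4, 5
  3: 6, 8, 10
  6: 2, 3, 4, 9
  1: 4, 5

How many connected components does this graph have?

From 0: component {0, 1, 2, 3, 4, 5, 6, 7, 8, 9, 10}.
That's 1 component.

1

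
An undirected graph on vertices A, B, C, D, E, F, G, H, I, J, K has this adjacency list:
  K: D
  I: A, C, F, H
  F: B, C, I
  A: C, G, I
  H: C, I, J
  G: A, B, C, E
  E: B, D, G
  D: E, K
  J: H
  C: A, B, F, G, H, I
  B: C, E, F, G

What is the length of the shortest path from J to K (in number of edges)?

Distance 0: J.
Distance 1: H.
Distance 2: C, I.
Distance 3: A, B, F, G.
Distance 4: E.
Distance 5: D.
Distance 6: K — contains K.

6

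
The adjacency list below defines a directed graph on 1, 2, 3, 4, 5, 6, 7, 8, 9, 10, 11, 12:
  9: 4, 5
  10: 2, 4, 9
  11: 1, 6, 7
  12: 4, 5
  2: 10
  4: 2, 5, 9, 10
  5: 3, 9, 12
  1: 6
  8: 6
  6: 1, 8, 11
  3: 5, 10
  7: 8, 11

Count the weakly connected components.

From 1: component {1, 6, 7, 8, 11}.
From 2: component {2, 3, 4, 5, 9, 10, 12}.
That's 2 components.

2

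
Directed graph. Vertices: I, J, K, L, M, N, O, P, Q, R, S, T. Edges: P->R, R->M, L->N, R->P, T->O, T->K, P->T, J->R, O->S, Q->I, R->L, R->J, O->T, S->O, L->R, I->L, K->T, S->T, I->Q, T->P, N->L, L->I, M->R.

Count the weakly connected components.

1

From I: component {I, J, K, L, M, N, O, P, Q, R, S, T}.
That's 1 component.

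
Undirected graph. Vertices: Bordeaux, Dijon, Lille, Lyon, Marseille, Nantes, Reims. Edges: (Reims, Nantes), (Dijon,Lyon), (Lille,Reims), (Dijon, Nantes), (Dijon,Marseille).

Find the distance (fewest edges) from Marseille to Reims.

3

Distance 0: Marseille.
Distance 1: Dijon.
Distance 2: Lyon, Nantes.
Distance 3: Reims — contains Reims.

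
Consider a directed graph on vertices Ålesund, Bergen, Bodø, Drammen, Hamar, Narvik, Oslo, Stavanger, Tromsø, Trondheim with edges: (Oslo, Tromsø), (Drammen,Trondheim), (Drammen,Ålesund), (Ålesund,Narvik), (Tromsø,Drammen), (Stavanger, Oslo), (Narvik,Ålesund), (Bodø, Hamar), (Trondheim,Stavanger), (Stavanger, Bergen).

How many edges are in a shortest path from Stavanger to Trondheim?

Distance 0: Stavanger.
Distance 1: Bergen, Oslo.
Distance 2: Tromsø.
Distance 3: Drammen.
Distance 4: Ålesund, Trondheim — contains Trondheim.

4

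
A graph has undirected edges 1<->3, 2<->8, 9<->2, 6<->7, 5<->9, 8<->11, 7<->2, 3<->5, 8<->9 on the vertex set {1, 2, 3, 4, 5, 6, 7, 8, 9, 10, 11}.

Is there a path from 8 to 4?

No

Explore from 8.
Distance 1: reach 2, 9, 11.
Distance 2: reach 5, 7.
Distance 3: reach 3, 6.
Distance 4: reach 1.
The search is exhausted without reaching 4; it lies in a different component.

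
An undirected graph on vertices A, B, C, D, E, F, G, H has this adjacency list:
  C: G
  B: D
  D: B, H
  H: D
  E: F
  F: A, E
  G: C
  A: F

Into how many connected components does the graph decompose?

From A: component {A, E, F}.
From B: component {B, D, H}.
From C: component {C, G}.
That's 3 components.

3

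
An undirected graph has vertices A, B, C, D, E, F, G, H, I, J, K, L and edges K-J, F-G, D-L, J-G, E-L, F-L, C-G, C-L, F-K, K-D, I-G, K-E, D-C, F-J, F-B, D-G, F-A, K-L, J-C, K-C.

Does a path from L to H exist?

No

Explore from L.
Distance 1: reach C, D, E, F, K.
Distance 2: reach A, B, G, J.
Distance 3: reach I.
The search is exhausted without reaching H; it lies in a different component.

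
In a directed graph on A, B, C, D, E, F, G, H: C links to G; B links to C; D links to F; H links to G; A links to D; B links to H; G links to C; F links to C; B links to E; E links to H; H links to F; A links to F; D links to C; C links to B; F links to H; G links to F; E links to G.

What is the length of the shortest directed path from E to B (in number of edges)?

Distance 0: E.
Distance 1: G, H.
Distance 2: C, F.
Distance 3: B — contains B.

3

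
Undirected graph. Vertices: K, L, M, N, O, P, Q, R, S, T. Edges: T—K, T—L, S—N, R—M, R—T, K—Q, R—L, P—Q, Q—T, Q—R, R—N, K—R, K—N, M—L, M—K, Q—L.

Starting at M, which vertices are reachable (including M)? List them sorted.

Start at M.
Its neighbours: K, L, R.
Then their neighbours: N, Q, T.
Then next layer: P, S.
Nothing further is reachable.

K, L, M, N, P, Q, R, S, T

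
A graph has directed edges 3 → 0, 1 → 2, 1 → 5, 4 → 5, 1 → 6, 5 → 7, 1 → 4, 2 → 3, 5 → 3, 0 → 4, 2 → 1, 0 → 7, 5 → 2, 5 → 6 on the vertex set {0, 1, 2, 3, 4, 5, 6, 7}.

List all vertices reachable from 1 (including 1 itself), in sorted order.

Start at 1.
Its neighbours: 2, 4, 5, 6.
Then their neighbours: 3, 7.
Then next layer: 0.
Every vertex is now reached.

0, 1, 2, 3, 4, 5, 6, 7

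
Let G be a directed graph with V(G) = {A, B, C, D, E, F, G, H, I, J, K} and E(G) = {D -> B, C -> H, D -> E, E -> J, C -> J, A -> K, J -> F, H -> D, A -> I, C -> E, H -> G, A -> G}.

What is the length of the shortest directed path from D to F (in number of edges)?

Distance 0: D.
Distance 1: B, E.
Distance 2: J.
Distance 3: F — contains F.

3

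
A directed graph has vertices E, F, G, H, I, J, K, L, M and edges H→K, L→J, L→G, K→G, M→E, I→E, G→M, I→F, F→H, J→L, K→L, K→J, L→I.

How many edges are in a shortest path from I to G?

Distance 0: I.
Distance 1: E, F.
Distance 2: H.
Distance 3: K.
Distance 4: G, J, L — contains G.

4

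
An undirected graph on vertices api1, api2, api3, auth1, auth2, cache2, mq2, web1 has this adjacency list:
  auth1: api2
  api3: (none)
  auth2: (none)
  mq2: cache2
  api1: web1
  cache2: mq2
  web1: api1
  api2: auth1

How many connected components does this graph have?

5

From api1: component {api1, web1}.
From api2: component {api2, auth1}.
From api3: component {api3}.
From auth2: component {auth2}.
From cache2: component {cache2, mq2}.
That's 5 components.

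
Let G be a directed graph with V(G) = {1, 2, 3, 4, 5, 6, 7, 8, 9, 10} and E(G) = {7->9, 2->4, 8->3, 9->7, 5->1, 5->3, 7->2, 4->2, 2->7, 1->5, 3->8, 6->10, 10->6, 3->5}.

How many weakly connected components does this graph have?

3

From 1: component {1, 3, 5, 8}.
From 2: component {2, 4, 7, 9}.
From 6: component {6, 10}.
That's 3 components.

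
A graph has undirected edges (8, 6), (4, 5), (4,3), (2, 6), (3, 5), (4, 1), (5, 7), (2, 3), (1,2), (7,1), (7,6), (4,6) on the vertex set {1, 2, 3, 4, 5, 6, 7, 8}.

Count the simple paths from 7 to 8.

14

7–1–2–3–4–6–8
7–1–2–3–5–4–6–8
7–1–2–6–8
7–1–4–3–2–6–8
7–1–4–5–3–2–6–8
7–1–4–6–8
7–5–3–2–1–4–6–8
7–5–3–2–6–8
7–5–3–4–1–2–6–8
7–5–3–4–6–8
7–5–4–1–2–6–8
7–5–4–3–2–6–8
7–5–4–6–8
7–6–8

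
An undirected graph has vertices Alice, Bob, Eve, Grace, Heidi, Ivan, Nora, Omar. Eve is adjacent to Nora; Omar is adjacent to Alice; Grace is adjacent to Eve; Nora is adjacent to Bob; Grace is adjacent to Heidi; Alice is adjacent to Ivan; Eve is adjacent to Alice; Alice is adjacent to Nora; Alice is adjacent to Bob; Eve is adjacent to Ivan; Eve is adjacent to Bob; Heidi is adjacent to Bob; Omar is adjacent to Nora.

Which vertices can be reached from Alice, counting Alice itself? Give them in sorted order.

Start at Alice.
Its neighbours: Bob, Eve, Ivan, Nora, Omar.
Then their neighbours: Grace, Heidi.
Every vertex is now reached.

Alice, Bob, Eve, Grace, Heidi, Ivan, Nora, Omar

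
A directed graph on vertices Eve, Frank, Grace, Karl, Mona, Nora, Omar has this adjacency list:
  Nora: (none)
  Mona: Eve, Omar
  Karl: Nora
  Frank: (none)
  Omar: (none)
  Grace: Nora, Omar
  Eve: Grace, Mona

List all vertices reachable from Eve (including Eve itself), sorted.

Start at Eve.
Its neighbours: Grace, Mona.
Then their neighbours: Nora, Omar.
Nothing further is reachable.

Eve, Grace, Mona, Nora, Omar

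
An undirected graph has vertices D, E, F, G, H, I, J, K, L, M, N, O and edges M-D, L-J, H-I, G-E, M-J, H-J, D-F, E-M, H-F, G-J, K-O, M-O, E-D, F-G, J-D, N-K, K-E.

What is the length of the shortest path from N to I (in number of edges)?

6

Distance 0: N.
Distance 1: K.
Distance 2: E, O.
Distance 3: D, G, M.
Distance 4: F, J.
Distance 5: H, L.
Distance 6: I — contains I.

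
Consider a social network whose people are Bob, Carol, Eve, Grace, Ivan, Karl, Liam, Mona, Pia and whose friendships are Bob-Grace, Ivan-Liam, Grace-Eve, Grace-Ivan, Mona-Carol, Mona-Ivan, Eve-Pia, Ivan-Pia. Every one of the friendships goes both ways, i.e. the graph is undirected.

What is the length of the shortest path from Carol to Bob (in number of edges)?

4

Distance 0: Carol.
Distance 1: Mona.
Distance 2: Ivan.
Distance 3: Grace, Liam, Pia.
Distance 4: Bob, Eve — contains Bob.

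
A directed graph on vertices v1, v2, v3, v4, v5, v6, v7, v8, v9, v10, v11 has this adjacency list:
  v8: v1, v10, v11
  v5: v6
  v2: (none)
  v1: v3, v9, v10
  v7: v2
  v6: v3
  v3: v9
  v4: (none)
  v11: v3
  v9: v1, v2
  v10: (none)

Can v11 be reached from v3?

Explore from v3.
Distance 1: reach v9.
Distance 2: reach v1, v2.
Distance 3: reach v10.
The search from v3 is exhausted; no directed path reaches v11.

No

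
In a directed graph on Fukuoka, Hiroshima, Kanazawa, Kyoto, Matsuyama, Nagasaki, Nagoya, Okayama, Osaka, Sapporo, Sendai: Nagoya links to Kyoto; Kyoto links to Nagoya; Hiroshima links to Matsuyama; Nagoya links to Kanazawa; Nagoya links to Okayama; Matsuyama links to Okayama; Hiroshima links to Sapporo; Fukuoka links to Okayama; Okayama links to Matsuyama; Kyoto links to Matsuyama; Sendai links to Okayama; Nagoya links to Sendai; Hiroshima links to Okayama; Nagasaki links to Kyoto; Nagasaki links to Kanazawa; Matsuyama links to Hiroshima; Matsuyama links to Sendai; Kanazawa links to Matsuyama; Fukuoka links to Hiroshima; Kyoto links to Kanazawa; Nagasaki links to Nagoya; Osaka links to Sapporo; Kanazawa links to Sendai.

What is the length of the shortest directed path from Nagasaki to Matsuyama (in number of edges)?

2

Distance 0: Nagasaki.
Distance 1: Kanazawa, Kyoto, Nagoya.
Distance 2: Matsuyama, Okayama, Sendai — contains Matsuyama.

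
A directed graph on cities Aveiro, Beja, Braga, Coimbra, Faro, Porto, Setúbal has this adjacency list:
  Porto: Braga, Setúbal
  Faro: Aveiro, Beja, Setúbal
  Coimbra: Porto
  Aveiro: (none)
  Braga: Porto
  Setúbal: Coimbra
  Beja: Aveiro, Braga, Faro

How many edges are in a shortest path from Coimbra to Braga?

2

Distance 0: Coimbra.
Distance 1: Porto.
Distance 2: Braga, Setúbal — contains Braga.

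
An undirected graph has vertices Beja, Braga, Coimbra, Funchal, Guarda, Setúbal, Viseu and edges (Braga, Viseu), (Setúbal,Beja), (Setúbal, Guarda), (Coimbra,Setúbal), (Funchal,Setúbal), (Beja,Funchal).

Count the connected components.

From Beja: component {Beja, Coimbra, Funchal, Guarda, Setúbal}.
From Braga: component {Braga, Viseu}.
That's 2 components.

2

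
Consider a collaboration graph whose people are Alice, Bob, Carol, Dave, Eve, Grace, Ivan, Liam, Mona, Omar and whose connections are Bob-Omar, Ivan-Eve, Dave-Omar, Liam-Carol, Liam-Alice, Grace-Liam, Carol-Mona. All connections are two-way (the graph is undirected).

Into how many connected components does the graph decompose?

3

From Alice: component {Alice, Carol, Grace, Liam, Mona}.
From Bob: component {Bob, Dave, Omar}.
From Eve: component {Eve, Ivan}.
That's 3 components.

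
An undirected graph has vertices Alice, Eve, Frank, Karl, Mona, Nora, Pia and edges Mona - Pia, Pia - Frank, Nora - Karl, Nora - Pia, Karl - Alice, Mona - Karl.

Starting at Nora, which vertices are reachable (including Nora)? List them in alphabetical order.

Alice, Frank, Karl, Mona, Nora, Pia

Start at Nora.
Its neighbours: Karl, Pia.
Then their neighbours: Alice, Frank, Mona.
Nothing further is reachable.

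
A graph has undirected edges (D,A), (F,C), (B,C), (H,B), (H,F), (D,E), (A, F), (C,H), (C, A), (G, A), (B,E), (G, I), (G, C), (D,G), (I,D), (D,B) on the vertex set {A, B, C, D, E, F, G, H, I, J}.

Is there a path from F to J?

Explore from F.
Distance 1: reach A, C, H.
Distance 2: reach B, D, G.
Distance 3: reach E, I.
The search is exhausted without reaching J; it lies in a different component.

No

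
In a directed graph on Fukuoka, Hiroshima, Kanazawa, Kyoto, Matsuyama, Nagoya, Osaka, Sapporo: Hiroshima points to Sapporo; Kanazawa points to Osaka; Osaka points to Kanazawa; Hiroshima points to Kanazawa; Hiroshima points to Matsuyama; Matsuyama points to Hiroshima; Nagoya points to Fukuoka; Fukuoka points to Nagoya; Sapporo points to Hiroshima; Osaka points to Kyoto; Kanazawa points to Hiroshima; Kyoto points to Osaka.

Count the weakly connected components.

2

From Fukuoka: component {Fukuoka, Nagoya}.
From Hiroshima: component {Hiroshima, Kanazawa, Kyoto, Matsuyama, Osaka, Sapporo}.
That's 2 components.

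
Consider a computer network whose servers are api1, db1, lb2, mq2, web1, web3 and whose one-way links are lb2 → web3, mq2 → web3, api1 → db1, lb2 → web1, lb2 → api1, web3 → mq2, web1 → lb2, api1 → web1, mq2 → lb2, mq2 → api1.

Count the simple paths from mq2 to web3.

mq2→api1→web1→lb2→web3
mq2→lb2→web3
mq2→web3

3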